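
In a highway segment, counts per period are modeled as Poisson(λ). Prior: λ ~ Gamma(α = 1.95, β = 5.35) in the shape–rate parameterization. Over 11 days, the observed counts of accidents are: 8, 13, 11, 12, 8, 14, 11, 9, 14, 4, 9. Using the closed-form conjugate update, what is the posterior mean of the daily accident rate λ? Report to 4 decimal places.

7.0306

With a Gamma(shape α, rate β) prior, the Poisson likelihood is conjugate: the posterior is Gamma(α + ΣXᵢ, β + n).
Sum of counts S = 113 over n = 11 days.
Posterior: Gamma(α+S, β+n) = Gamma(1.95+113, 5.35+11) = Gamma(114.95, 16.35).
Posterior mean = α/β = 114.95/16.35 = 7.0306.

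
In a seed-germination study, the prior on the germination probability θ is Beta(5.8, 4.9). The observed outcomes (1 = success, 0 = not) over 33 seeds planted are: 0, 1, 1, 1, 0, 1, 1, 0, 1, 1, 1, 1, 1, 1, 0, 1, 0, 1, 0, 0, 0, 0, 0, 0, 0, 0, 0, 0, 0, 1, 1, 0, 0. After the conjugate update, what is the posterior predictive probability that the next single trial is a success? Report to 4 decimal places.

0.4760

The Beta prior is conjugate to a Binomial/Bernoulli likelihood; the update adds successes to α and failures to β.
Posterior: Beta(α+k, β+n−k) = Beta(5.8+15, 4.9+18) = Beta(20.8, 22.9).
For a single future Bernoulli trial, P(success | data) = α/(α+β) = 0.4760.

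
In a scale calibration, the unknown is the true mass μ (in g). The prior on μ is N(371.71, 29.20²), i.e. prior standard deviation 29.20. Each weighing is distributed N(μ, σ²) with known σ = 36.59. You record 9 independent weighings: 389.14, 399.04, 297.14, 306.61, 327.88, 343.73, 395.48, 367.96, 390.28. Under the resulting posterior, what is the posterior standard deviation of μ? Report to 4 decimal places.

11.2544

For Normal data with known variance σ², a Normal(μ₀, σ₀²) prior on μ is conjugate. Posterior precision = 1/σ₀² + n/σ²; posterior mean is the precision-weighted average of μ₀ and x̄.
σ₀² = 29.20² = 852.64, σ² = 36.59² = 1338.8281; σ² + n·σ₀² = 1338.8281 + 9·852.64 = 9012.5881.
Posterior precision = 1/σ₀² + n/σ² = 1/852.64 + 9/1338.8281 = (σ² + n·σ₀²)/(σ₀²σ²) = 9012.5881/(852.64·1338.8281); posterior variance σₙ² = σ₀²σ²/(σ² + n·σ₀²) = 852.64·1338.8281/9012.5881 = 126.660442.
Posterior SD = √σₙ² = √(852.64·1338.8281/9012.5881) = 11.2544.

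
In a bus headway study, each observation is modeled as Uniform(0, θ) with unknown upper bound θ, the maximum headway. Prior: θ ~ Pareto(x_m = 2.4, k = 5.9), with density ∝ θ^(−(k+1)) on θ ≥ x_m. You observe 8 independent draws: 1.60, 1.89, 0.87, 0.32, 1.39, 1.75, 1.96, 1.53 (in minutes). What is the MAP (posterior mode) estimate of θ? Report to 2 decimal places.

2.40

A Pareto(scale x_m, shape k) prior on the upper bound θ of Uniform(0, θ) is conjugate: posterior is Pareto(max(x_m, max xᵢ), k + n).
Sample maximum = 1.96; prior scale x_m = 2.4 → posterior scale = max = 2.40.
Posterior shape = 5.9 + 8 = 13.9.
The Pareto density is decreasing on [x_m, ∞), so the mode is x_m = 2.40.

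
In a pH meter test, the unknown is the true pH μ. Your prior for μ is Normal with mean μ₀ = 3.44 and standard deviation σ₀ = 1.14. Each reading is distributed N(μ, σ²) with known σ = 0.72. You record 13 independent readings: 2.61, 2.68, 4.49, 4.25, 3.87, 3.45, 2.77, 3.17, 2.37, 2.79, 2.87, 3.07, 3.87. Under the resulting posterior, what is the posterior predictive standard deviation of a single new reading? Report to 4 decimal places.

For Normal data with known variance σ², a Normal(μ₀, σ₀²) prior on μ is conjugate. Posterior precision = 1/σ₀² + n/σ²; posterior mean is the precision-weighted average of μ₀ and x̄.
σ₀² = 1.14² = 1.2996, σ² = 0.72² = 0.5184; σ² + n·σ₀² = 0.5184 + 13·1.2996 = 17.4132.
Posterior precision = 1/σ₀² + n/σ² = 1/1.2996 + 13/0.5184 = (σ² + n·σ₀²)/(σ₀²σ²) = 17.4132/(1.2996·0.5184); posterior variance σₙ² = σ₀²σ²/(σ² + n·σ₀²) = 1.2996·0.5184/17.4132 = 0.038690.
Predictive variance for one new observation = σₙ² + σ² = 1.2996·0.5184/17.4132 + 0.5184 = σ²·(σ₀² + 17.4132)/17.4132 = 0.5184·18.7128/17.4132 = 0.557090; SD = √(0.5184·18.7128/17.4132) = 0.7464.

0.7464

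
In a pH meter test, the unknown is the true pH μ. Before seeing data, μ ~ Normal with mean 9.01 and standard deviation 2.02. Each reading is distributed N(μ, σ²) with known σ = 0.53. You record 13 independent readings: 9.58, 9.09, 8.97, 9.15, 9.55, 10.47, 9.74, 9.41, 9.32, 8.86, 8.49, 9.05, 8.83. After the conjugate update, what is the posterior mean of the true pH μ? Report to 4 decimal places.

For Normal data with known variance σ², a Normal(μ₀, σ₀²) prior on μ is conjugate. Posterior precision = 1/σ₀² + n/σ²; posterior mean is the precision-weighted average of μ₀ and x̄.
Σxᵢ = 9.58 + 9.09 + 8.97 + 9.15 + 9.55 + 10.47 + 9.74 + 9.41 + 9.32 + 8.86 + 8.49 + 9.05 + 8.83 = 120.51, so n·x̄ = 120.51.
σ₀² = 2.02² = 4.0804, σ² = 0.53² = 0.2809; σ² + n·σ₀² = 0.2809 + 13·4.0804 = 53.3261.
Posterior mean = (μ₀/σ₀² + n·x̄/σ²)/(1/σ₀² + n/σ²) = (σ²·μ₀ + σ₀²·n·x̄)/(σ² + n·σ₀²) = (0.2809·9.01 + 4.0804·120.51)/53.3261 = 494.259913/53.3261 = 9.2686.

9.2686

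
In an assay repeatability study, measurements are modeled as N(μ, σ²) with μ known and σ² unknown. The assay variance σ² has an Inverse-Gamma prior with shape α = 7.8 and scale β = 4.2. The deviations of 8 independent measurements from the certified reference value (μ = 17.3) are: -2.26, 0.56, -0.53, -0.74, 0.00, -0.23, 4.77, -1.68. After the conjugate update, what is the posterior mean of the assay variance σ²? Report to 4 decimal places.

1.8647

With known mean μ and an Inverse-Gamma(α, β) prior on σ², the Normal likelihood is conjugate: posterior is Inv-Gamma(α + n/2, β + Σ(xᵢ−μ)²/2).
Σ(xᵢ−μ)² = (-2.26)² + (0.56)² + (-0.53)² + (-0.74)² + (0.00)² + (-0.23)² + (4.77)² + (-1.68)² = 31.8779.
Posterior: Inv-Gamma(7.8 + 8/2, 4.2 + 31.8779/2) = Inv-Gamma(11.80, 20.13895).
E[σ²|data] = β/(α−1) = 20.13895/10.80 = 1.8647.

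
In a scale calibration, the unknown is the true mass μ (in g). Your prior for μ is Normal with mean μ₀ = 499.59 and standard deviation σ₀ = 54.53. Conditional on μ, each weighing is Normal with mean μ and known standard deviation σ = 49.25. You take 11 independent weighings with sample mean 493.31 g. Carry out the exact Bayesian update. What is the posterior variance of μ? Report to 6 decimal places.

For Normal data with known variance σ², a Normal(μ₀, σ₀²) prior on μ is conjugate. Posterior precision = 1/σ₀² + n/σ²; posterior mean is the precision-weighted average of μ₀ and x̄.
σ₀² = 54.53² = 2973.5209, σ² = 49.25² = 2425.5625; σ² + n·σ₀² = 2425.5625 + 11·2973.5209 = 35134.2924.
Posterior precision = 1/σ₀² + n/σ² = 1/2973.5209 + 11/2425.5625 = (σ² + n·σ₀²)/(σ₀²σ²) = 35134.2924/(2973.5209·2425.5625); posterior variance σₙ² = σ₀²σ²/(σ² + n·σ₀²) = 2973.5209·2425.5625/35134.2924 = 205.282654.

205.282654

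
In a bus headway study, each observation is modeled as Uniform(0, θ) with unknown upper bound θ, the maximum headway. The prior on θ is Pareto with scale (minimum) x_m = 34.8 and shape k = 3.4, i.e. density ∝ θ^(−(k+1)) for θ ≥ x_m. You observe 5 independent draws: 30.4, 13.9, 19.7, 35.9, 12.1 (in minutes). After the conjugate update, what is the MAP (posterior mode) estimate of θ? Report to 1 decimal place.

35.9

A Pareto(scale x_m, shape k) prior on the upper bound θ of Uniform(0, θ) is conjugate: posterior is Pareto(max(x_m, max xᵢ), k + n).
Sample maximum = 35.9; prior scale x_m = 34.8 → posterior scale = max = 35.9.
Posterior shape = 3.4 + 5 = 8.4.
The Pareto density is decreasing on [x_m, ∞), so the mode is x_m = 35.9.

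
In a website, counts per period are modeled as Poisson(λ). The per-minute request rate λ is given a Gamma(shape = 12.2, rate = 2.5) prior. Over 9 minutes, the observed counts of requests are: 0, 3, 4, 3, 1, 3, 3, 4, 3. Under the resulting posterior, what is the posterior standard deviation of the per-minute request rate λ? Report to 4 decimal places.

0.5232

With a Gamma(shape α, rate β) prior, the Poisson likelihood is conjugate: the posterior is Gamma(α + ΣXᵢ, β + n).
Sum of counts S = 24 over n = 9 minutes.
Posterior: Gamma(α+S, β+n) = Gamma(12.2+24, 2.5+9) = Gamma(36.2, 11.5).
SD = √α/β = √36.2/11.5 = 0.5232.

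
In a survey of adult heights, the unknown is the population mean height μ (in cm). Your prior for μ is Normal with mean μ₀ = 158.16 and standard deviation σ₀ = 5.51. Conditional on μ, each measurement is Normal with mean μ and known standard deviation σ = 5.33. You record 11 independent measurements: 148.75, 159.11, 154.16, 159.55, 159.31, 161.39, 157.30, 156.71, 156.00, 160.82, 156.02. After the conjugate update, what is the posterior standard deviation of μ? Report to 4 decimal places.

For Normal data with known variance σ², a Normal(μ₀, σ₀²) prior on μ is conjugate. Posterior precision = 1/σ₀² + n/σ²; posterior mean is the precision-weighted average of μ₀ and x̄.
σ₀² = 5.51² = 30.3601, σ² = 5.33² = 28.4089; σ² + n·σ₀² = 28.4089 + 11·30.3601 = 362.37.
Posterior precision = 1/σ₀² + n/σ² = 1/30.3601 + 11/28.4089 = (σ² + n·σ₀²)/(σ₀²σ²) = 362.37/(30.3601·28.4089); posterior variance σₙ² = σ₀²σ²/(σ² + n·σ₀²) = 30.3601·28.4089/362.37 = 2.380156.
Posterior SD = √σₙ² = √(30.3601·28.4089/362.37) = 1.5428.

1.5428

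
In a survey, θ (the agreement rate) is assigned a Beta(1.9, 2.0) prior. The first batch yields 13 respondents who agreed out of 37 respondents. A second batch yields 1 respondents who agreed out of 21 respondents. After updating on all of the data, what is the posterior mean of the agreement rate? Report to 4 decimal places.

The Beta prior is conjugate to a Binomial/Bernoulli likelihood; the update adds successes to α and failures to β.
After batch 1: Beta(1.9+13, 2.0+24) = Beta(14.9, 26.0).
After batch 2: Beta(14.9+1, 26.0+20) = Beta(15.9, 46.0).
Posterior mean = α/(α+β) = 15.9/61.9 = 0.2569.

0.2569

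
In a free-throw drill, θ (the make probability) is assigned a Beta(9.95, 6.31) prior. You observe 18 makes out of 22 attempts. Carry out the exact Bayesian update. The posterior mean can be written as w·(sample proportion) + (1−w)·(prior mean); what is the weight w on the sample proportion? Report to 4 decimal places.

The Beta prior is conjugate to a Binomial/Bernoulli likelihood; the update adds successes to α and failures to β.
Posterior mean = (α₀+k)/(α₀+β₀+n) = [n/(α₀+β₀+n)]·(k/n) + [(α₀+β₀)/(α₀+β₀+n)]·α₀/(α₀+β₀), so only n and the prior enter the weight.
The weight on the data is w = n/(α₀+β₀+n) = 22/(9.95+6.31+22) = 22/38.26 = 0.5750.

0.5750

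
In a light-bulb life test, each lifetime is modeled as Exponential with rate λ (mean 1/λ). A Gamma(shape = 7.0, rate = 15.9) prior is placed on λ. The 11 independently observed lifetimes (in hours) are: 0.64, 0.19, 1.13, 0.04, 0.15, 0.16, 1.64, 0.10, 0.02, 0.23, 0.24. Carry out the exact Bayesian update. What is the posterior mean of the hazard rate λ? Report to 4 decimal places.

0.8806

With a Gamma(shape α, rate β) prior on the exponential rate λ, the posterior after n observations with total T = Σxᵢ is Gamma(α+n, β+T).
Sum of observations T = 4.54 hours; n = 11.
Posterior: Gamma(7.0+11, 15.9+4.54) = Gamma(18.0, 20.44).
Posterior mean of λ = α/β = 18.0/20.44 = 0.8806.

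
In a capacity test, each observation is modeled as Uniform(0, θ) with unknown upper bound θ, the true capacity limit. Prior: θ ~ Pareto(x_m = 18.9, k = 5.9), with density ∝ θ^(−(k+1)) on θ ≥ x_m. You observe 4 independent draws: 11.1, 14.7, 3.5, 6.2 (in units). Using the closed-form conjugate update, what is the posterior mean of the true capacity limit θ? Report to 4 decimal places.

A Pareto(scale x_m, shape k) prior on the upper bound θ of Uniform(0, θ) is conjugate: posterior is Pareto(max(x_m, max xᵢ), k + n).
Sample maximum = 14.7; prior scale x_m = 18.9 → posterior scale = max = 18.9.
Posterior shape = 5.9 + 4 = 9.9.
E[θ|data] = k·x_m/(k−1) = 9.9·18.9/8.9 = 21.0236.

21.0236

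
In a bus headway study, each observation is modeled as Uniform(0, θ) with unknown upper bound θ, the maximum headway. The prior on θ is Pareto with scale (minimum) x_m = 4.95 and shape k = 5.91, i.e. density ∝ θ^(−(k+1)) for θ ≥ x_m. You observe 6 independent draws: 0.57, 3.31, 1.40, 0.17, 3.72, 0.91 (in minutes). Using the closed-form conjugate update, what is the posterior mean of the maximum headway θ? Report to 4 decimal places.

5.4037

A Pareto(scale x_m, shape k) prior on the upper bound θ of Uniform(0, θ) is conjugate: posterior is Pareto(max(x_m, max xᵢ), k + n).
Sample maximum = 3.72; prior scale x_m = 4.95 → posterior scale = max = 4.95.
Posterior shape = 5.91 + 6 = 11.91.
E[θ|data] = k·x_m/(k−1) = 11.91·4.95/10.91 = 5.4037.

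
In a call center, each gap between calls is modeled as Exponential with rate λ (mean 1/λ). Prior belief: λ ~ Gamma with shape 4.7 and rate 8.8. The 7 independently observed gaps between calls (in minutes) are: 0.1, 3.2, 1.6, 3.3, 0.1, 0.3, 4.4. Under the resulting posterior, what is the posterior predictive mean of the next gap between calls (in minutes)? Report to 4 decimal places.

2.0374

With a Gamma(shape α, rate β) prior on the exponential rate λ, the posterior after n observations with total T = Σxᵢ is Gamma(α+n, β+T).
Sum of observations T = 13.0 minutes; n = 7.
Posterior: Gamma(4.7+7, 8.8+13.0) = Gamma(11.7, 21.8).
The predictive distribution for the next observation is Lomax; its mean is β/(α−1) = 21.8/10.7 = 2.0374.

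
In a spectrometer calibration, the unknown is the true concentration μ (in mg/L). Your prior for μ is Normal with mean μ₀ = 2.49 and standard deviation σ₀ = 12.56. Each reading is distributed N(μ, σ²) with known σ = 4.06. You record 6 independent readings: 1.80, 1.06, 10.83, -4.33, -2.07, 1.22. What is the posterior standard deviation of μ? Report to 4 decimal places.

1.6432

For Normal data with known variance σ², a Normal(μ₀, σ₀²) prior on μ is conjugate. Posterior precision = 1/σ₀² + n/σ²; posterior mean is the precision-weighted average of μ₀ and x̄.
σ₀² = 12.56² = 157.7536, σ² = 4.06² = 16.4836; σ² + n·σ₀² = 16.4836 + 6·157.7536 = 963.0052.
Posterior precision = 1/σ₀² + n/σ² = 1/157.7536 + 6/16.4836 = (σ² + n·σ₀²)/(σ₀²σ²) = 963.0052/(157.7536·16.4836); posterior variance σₙ² = σ₀²σ²/(σ² + n·σ₀²) = 157.7536·16.4836/963.0052 = 2.700242.
Posterior SD = √σₙ² = √(157.7536·16.4836/963.0052) = 1.6432.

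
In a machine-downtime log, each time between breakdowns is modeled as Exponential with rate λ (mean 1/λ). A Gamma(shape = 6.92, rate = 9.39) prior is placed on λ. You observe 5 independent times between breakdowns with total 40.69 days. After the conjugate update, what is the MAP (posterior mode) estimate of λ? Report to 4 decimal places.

With a Gamma(shape α, rate β) prior on the exponential rate λ, the posterior after n observations with total T = Σxᵢ is Gamma(α+n, β+T).
Posterior: Gamma(6.92+5, 9.39+40.69) = Gamma(11.92, 50.08).
Mode = (α−1)/β = 0.2181.

0.2181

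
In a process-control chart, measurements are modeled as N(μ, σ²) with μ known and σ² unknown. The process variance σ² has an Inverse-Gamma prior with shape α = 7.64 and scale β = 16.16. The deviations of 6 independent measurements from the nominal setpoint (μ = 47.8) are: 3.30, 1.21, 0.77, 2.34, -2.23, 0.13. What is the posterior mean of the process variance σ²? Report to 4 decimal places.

With known mean μ and an Inverse-Gamma(α, β) prior on σ², the Normal likelihood is conjugate: posterior is Inv-Gamma(α + n/2, β + Σ(xᵢ−μ)²/2).
Σ(xᵢ−μ)² = (3.30)² + (1.21)² + (0.77)² + (2.34)² + (-2.23)² + (0.13)² = 23.4124.
Posterior: Inv-Gamma(7.64 + 6/2, 16.16 + 23.4124/2) = Inv-Gamma(10.64, 27.86620).
E[σ²|data] = β/(α−1) = 27.86620/9.64 = 2.8907.

2.8907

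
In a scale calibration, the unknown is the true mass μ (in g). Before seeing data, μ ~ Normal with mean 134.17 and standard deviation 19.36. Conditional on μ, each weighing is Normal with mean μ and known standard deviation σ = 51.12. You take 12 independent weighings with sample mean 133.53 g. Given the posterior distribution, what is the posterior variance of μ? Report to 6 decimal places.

137.741109

For Normal data with known variance σ², a Normal(μ₀, σ₀²) prior on μ is conjugate. Posterior precision = 1/σ₀² + n/σ²; posterior mean is the precision-weighted average of μ₀ and x̄.
σ₀² = 19.36² = 374.8096, σ² = 51.12² = 2613.2544; σ² + n·σ₀² = 2613.2544 + 12·374.8096 = 7110.9696.
Posterior precision = 1/σ₀² + n/σ² = 1/374.8096 + 12/2613.2544 = (σ² + n·σ₀²)/(σ₀²σ²) = 7110.9696/(374.8096·2613.2544); posterior variance σₙ² = σ₀²σ²/(σ² + n·σ₀²) = 374.8096·2613.2544/7110.9696 = 137.741109.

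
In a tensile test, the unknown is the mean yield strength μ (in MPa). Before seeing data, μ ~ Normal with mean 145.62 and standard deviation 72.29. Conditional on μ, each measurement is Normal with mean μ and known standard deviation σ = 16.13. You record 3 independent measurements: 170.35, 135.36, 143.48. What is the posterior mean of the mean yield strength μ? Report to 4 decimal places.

For Normal data with known variance σ², a Normal(μ₀, σ₀²) prior on μ is conjugate. Posterior precision = 1/σ₀² + n/σ²; posterior mean is the precision-weighted average of μ₀ and x̄.
Σxᵢ = 170.35 + 135.36 + 143.48 = 449.19, so n·x̄ = 449.19.
σ₀² = 72.29² = 5225.8441, σ² = 16.13² = 260.1769; σ² + n·σ₀² = 260.1769 + 3·5225.8441 = 15937.7092.
Posterior mean = (μ₀/σ₀² + n·x̄/σ²)/(1/σ₀² + n/σ²) = (σ²·μ₀ + σ₀²·n·x̄)/(σ² + n·σ₀²) = (260.1769·145.62 + 5225.8441·449.19)/15937.7092 = 2385283.871457/15937.7092 = 149.6629.

149.6629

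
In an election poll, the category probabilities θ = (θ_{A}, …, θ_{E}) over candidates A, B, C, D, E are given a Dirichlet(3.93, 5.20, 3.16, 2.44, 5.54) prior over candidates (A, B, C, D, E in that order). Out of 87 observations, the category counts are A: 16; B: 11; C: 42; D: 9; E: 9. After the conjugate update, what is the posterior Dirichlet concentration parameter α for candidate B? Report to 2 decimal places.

16.20

The Dirichlet prior is conjugate to the Multinomial likelihood: each posterior αⱼ = prior αⱼ + observed count nⱼ.
Posterior concentration: (19.93, 16.20, 45.16, 11.44, 14.54), total = 107.27.
α_{B} = 5.20 + 11 = 16.20.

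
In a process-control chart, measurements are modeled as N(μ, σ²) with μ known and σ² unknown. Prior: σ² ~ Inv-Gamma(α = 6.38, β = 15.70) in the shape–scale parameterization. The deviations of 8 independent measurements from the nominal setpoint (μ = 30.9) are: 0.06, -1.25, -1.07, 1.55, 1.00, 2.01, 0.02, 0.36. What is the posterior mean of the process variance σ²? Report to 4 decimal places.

With known mean μ and an Inverse-Gamma(α, β) prior on σ², the Normal likelihood is conjugate: posterior is Inv-Gamma(α + n/2, β + Σ(xᵢ−μ)²/2).
Σ(xᵢ−μ)² = (0.06)² + (-1.25)² + (-1.07)² + (1.55)² + (1.00)² + (2.01)² + (0.02)² + (0.36)² = 10.2836.
Posterior: Inv-Gamma(6.38 + 8/2, 15.70 + 10.2836/2) = Inv-Gamma(10.38, 20.84180).
E[σ²|data] = β/(α−1) = 20.84180/9.38 = 2.2219.

2.2219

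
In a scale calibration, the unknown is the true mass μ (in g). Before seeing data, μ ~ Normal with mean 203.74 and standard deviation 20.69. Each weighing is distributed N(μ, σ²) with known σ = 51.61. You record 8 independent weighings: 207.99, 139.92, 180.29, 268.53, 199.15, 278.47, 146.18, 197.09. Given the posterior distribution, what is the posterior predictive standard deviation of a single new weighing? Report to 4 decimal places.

53.3936

For Normal data with known variance σ², a Normal(μ₀, σ₀²) prior on μ is conjugate. Posterior precision = 1/σ₀² + n/σ²; posterior mean is the precision-weighted average of μ₀ and x̄.
σ₀² = 20.69² = 428.0761, σ² = 51.61² = 2663.5921; σ² + n·σ₀² = 2663.5921 + 8·428.0761 = 6088.2009.
Posterior precision = 1/σ₀² + n/σ² = 1/428.0761 + 8/2663.5921 = (σ² + n·σ₀²)/(σ₀²σ²) = 6088.2009/(428.0761·2663.5921); posterior variance σₙ² = σ₀²σ²/(σ² + n·σ₀²) = 428.0761·2663.5921/6088.2009 = 187.283590.
Predictive variance for one new observation = σₙ² + σ² = 428.0761·2663.5921/6088.2009 + 2663.5921 = σ²·(σ₀² + 6088.2009)/6088.2009 = 2663.5921·6516.277/6088.2009 = 2850.875690; SD = √(2663.5921·6516.277/6088.2009) = 53.3936.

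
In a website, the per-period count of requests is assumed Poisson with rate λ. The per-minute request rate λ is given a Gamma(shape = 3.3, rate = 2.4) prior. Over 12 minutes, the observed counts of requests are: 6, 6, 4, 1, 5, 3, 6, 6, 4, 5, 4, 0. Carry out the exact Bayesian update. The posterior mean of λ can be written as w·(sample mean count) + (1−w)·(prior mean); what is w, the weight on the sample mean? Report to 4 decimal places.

With a Gamma(shape α, rate β) prior, the Poisson likelihood is conjugate: the posterior is Gamma(α + ΣXᵢ, β + n).
Posterior mean = (α₀+S)/(β₀+n) = [n/(β₀+n)]·(S/n) + [β₀/(β₀+n)]·(α₀/β₀), so only n and β₀ enter the weight.
Weight on data w = n/(β₀+n) = 12/(2.4+12) = 12/14.4 = 0.8333.

0.8333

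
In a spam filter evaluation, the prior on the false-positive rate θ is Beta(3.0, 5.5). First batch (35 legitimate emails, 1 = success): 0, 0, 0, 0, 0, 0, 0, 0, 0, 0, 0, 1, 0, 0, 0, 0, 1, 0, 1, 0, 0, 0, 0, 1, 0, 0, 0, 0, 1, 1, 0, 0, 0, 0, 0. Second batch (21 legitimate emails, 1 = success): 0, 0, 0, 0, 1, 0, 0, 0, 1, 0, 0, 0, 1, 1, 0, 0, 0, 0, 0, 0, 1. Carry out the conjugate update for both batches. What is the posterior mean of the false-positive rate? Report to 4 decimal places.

The Beta prior is conjugate to a Binomial/Bernoulli likelihood; the update adds successes to α and failures to β.
After batch 1: Beta(3.0+6, 5.5+29) = Beta(9.0, 34.5).
After batch 2: Beta(9.0+5, 34.5+16) = Beta(14.0, 50.5).
Posterior mean = α/(α+β) = 14.0/64.5 = 0.2171.

0.2171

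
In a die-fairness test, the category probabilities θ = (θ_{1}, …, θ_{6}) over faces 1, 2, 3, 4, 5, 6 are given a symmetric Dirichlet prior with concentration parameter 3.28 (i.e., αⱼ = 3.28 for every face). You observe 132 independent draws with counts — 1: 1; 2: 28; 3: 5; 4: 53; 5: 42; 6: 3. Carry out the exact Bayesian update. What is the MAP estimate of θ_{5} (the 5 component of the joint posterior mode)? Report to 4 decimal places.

0.3040

The Dirichlet prior is conjugate to the Multinomial likelihood: each posterior αⱼ = prior αⱼ + observed count nⱼ.
Posterior concentration: (4.28, 31.28, 8.28, 56.28, 45.28, 6.28), total = 151.68.
Joint mode component: (α_{5}−1)/(Σα−K) = 44.28/145.68 = 0.3040.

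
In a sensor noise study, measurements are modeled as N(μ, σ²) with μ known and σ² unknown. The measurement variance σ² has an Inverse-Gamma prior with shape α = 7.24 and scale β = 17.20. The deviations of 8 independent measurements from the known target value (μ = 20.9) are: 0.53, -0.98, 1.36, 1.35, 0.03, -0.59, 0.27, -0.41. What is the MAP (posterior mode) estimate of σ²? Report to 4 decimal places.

With known mean μ and an Inverse-Gamma(α, β) prior on σ², the Normal likelihood is conjugate: posterior is Inv-Gamma(α + n/2, β + Σ(xᵢ−μ)²/2).
Σ(xᵢ−μ)² = (0.53)² + (-0.98)² + (1.36)² + (1.35)² + (0.03)² + (-0.59)² + (0.27)² + (-0.41)² = 5.5034.
Posterior: Inv-Gamma(7.24 + 8/2, 17.20 + 5.5034/2) = Inv-Gamma(11.24, 19.95170).
Mode = β/(α+1) = 19.95170/12.24 = 1.6300.

1.6300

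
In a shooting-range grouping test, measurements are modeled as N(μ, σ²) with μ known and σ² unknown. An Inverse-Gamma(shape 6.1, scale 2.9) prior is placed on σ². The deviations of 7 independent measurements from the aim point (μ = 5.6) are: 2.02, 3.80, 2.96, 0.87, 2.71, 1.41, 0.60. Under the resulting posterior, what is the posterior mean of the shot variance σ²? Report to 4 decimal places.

With known mean μ and an Inverse-Gamma(α, β) prior on σ², the Normal likelihood is conjugate: posterior is Inv-Gamma(α + n/2, β + Σ(xᵢ−μ)²/2).
Σ(xᵢ−μ)² = (2.02)² + (3.80)² + (2.96)² + (0.87)² + (2.71)² + (1.41)² + (0.60)² = 37.7311.
Posterior: Inv-Gamma(6.1 + 7/2, 2.9 + 37.7311/2) = Inv-Gamma(9.60, 21.76555).
E[σ²|data] = β/(α−1) = 21.76555/8.60 = 2.5309.

2.5309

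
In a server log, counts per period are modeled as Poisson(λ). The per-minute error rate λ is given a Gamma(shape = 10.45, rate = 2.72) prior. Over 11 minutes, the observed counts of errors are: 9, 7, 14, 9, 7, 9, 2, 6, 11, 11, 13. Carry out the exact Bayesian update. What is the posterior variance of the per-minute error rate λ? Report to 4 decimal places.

0.5761

With a Gamma(shape α, rate β) prior, the Poisson likelihood is conjugate: the posterior is Gamma(α + ΣXᵢ, β + n).
Sum of counts S = 98 over n = 11 minutes.
Posterior: Gamma(α+S, β+n) = Gamma(10.45+98, 2.72+11) = Gamma(108.45, 13.72).
Var = α/β² = 108.45/13.72² = 0.5761.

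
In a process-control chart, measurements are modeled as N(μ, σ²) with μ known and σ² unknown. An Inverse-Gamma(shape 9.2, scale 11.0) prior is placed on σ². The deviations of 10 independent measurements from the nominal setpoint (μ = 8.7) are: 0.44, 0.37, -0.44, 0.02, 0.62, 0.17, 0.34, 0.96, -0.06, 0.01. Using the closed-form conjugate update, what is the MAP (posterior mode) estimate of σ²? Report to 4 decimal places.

With known mean μ and an Inverse-Gamma(α, β) prior on σ², the Normal likelihood is conjugate: posterior is Inv-Gamma(α + n/2, β + Σ(xᵢ−μ)²/2).
Σ(xᵢ−μ)² = (0.44)² + (0.37)² + (-0.44)² + (0.02)² + (0.62)² + (0.17)² + (0.34)² + (0.96)² + (-0.06)² + (0.01)² = 1.9787.
Posterior: Inv-Gamma(9.2 + 10/2, 11.0 + 1.9787/2) = Inv-Gamma(14.20, 11.98935).
Mode = β/(α+1) = 11.98935/15.20 = 0.7888.

0.7888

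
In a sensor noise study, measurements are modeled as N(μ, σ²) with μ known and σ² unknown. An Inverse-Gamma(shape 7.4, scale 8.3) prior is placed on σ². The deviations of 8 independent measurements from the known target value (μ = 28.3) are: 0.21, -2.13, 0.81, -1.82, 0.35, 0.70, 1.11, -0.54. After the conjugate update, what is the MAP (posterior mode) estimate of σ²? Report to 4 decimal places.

1.1002

With known mean μ and an Inverse-Gamma(α, β) prior on σ², the Normal likelihood is conjugate: posterior is Inv-Gamma(α + n/2, β + Σ(xᵢ−μ)²/2).
Σ(xᵢ−μ)² = (0.21)² + (-2.13)² + (0.81)² + (-1.82)² + (0.35)² + (0.70)² + (1.11)² + (-0.54)² = 10.6857.
Posterior: Inv-Gamma(7.4 + 8/2, 8.3 + 10.6857/2) = Inv-Gamma(11.40, 13.64285).
Mode = β/(α+1) = 13.64285/12.40 = 1.1002.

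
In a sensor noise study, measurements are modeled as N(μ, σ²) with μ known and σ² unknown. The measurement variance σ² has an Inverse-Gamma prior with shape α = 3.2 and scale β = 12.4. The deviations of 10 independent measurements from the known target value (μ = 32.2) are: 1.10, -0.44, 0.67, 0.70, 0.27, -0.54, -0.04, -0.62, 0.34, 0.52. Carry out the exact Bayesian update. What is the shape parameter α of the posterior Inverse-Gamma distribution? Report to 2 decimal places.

With known mean μ and an Inverse-Gamma(α, β) prior on σ², the Normal likelihood is conjugate: posterior is Inv-Gamma(α + n/2, β + Σ(xᵢ−μ)²/2).
Σ(xᵢ−μ)² = (1.10)² + (-0.44)² + (0.67)² + (0.70)² + (0.27)² + (-0.54)² + (-0.04)² + (-0.62)² + (0.34)² + (0.52)² = 3.4790.
Posterior: Inv-Gamma(3.2 + 10/2, 12.4 + 3.4790/2) = Inv-Gamma(8.20, 14.13950).
Posterior α = 8.20.

8.20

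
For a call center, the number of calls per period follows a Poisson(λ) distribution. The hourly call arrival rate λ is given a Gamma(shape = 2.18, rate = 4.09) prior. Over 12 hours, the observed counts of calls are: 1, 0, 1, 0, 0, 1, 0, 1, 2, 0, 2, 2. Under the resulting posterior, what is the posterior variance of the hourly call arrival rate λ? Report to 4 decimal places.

0.0470

With a Gamma(shape α, rate β) prior, the Poisson likelihood is conjugate: the posterior is Gamma(α + ΣXᵢ, β + n).
Sum of counts S = 10 over n = 12 hours.
Posterior: Gamma(α+S, β+n) = Gamma(2.18+10, 4.09+12) = Gamma(12.18, 16.09).
Var = α/β² = 12.18/16.09² = 0.0470.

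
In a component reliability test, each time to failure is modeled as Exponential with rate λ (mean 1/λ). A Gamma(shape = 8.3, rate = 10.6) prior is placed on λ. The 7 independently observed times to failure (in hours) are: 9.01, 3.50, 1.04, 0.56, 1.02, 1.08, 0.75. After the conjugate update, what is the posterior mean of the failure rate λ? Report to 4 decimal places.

0.5552

With a Gamma(shape α, rate β) prior on the exponential rate λ, the posterior after n observations with total T = Σxᵢ is Gamma(α+n, β+T).
Sum of observations T = 16.96 hours; n = 7.
Posterior: Gamma(8.3+7, 10.6+16.96) = Gamma(15.3, 27.56).
Posterior mean of λ = α/β = 15.3/27.56 = 0.5552.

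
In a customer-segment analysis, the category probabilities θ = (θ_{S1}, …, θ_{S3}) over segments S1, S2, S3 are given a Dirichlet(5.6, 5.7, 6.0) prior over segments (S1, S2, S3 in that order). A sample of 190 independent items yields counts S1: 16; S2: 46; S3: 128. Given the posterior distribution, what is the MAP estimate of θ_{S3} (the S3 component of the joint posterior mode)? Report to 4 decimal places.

0.6510

The Dirichlet prior is conjugate to the Multinomial likelihood: each posterior αⱼ = prior αⱼ + observed count nⱼ.
Posterior concentration: (21.6, 51.7, 134.0), total = 207.3.
Joint mode component: (α_{S3}−1)/(Σα−K) = 133.0/204.3 = 0.6510.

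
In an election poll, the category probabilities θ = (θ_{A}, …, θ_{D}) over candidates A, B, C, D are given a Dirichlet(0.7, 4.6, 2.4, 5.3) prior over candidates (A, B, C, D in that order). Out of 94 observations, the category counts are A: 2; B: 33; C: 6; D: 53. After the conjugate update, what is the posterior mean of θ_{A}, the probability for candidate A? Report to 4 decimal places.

0.0252

The Dirichlet prior is conjugate to the Multinomial likelihood: each posterior αⱼ = prior αⱼ + observed count nⱼ.
Posterior concentration: (2.7, 37.6, 8.4, 58.3), total = 107.0.
E[θ_{A}|data] = α_{A}/Σα = 2.7/107.0 = 0.0252.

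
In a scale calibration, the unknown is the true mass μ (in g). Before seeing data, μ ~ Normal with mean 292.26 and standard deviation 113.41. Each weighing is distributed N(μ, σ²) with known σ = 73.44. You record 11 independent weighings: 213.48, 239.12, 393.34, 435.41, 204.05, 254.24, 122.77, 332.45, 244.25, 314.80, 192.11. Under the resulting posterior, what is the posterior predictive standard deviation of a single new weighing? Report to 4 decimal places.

76.5881

For Normal data with known variance σ², a Normal(μ₀, σ₀²) prior on μ is conjugate. Posterior precision = 1/σ₀² + n/σ²; posterior mean is the precision-weighted average of μ₀ and x̄.
σ₀² = 113.41² = 12861.8281, σ² = 73.44² = 5393.4336; σ² + n·σ₀² = 5393.4336 + 11·12861.8281 = 146873.5427.
Posterior precision = 1/σ₀² + n/σ² = 1/12861.8281 + 11/5393.4336 = (σ² + n·σ₀²)/(σ₀²σ²) = 146873.5427/(12861.8281·5393.4336); posterior variance σₙ² = σ₀²σ²/(σ² + n·σ₀²) = 12861.8281·5393.4336/146873.5427 = 472.307092.
Predictive variance for one new observation = σₙ² + σ² = 12861.8281·5393.4336/146873.5427 + 5393.4336 = σ²·(σ₀² + 146873.5427)/146873.5427 = 5393.4336·159735.3708/146873.5427 = 5865.740692; SD = √(5393.4336·159735.3708/146873.5427) = 76.5881.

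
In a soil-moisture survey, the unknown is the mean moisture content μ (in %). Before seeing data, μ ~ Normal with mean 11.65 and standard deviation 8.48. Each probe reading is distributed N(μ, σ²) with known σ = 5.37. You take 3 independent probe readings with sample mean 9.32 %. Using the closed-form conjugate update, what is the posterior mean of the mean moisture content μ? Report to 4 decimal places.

For Normal data with known variance σ², a Normal(μ₀, σ₀²) prior on μ is conjugate. Posterior precision = 1/σ₀² + n/σ²; posterior mean is the precision-weighted average of μ₀ and x̄.
n·x̄ = 3·9.32 = 27.96.
σ₀² = 8.48² = 71.9104, σ² = 5.37² = 28.8369; σ² + n·σ₀² = 28.8369 + 3·71.9104 = 244.5681.
Posterior mean = (μ₀/σ₀² + n·x̄/σ²)/(1/σ₀² + n/σ²) = (σ²·μ₀ + σ₀²·n·x̄)/(σ² + n·σ₀²) = (28.8369·11.65 + 71.9104·27.96)/244.5681 = 2346.564669/244.5681 = 9.5947.

9.5947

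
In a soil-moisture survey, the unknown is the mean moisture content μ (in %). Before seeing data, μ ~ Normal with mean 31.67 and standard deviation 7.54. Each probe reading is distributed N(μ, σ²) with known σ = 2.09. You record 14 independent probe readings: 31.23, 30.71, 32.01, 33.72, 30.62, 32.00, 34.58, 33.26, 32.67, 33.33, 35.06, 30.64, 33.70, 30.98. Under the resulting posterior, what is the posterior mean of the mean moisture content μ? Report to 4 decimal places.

32.4607

For Normal data with known variance σ², a Normal(μ₀, σ₀²) prior on μ is conjugate. Posterior precision = 1/σ₀² + n/σ²; posterior mean is the precision-weighted average of μ₀ and x̄.
Σxᵢ = 31.23 + 30.71 + 32.01 + 33.72 + 30.62 + 32.00 + 34.58 + 33.26 + 32.67 + 33.33 + 35.06 + 30.64 + 33.70 + 30.98 = 454.51, so n·x̄ = 454.51.
σ₀² = 7.54² = 56.8516, σ² = 2.09² = 4.3681; σ² + n·σ₀² = 4.3681 + 14·56.8516 = 800.2905.
Posterior mean = (μ₀/σ₀² + n·x̄/σ²)/(1/σ₀² + n/σ²) = (σ²·μ₀ + σ₀²·n·x̄)/(σ² + n·σ₀²) = (4.3681·31.67 + 56.8516·454.51)/800.2905 = 25977.958443/800.2905 = 32.4607.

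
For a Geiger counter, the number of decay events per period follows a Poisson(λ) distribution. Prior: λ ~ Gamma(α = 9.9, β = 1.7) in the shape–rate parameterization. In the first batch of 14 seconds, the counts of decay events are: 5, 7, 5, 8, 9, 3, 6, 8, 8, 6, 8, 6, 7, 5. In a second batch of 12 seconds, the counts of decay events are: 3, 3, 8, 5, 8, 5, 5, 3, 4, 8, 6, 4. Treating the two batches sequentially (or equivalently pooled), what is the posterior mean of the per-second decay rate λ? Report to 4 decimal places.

With a Gamma(shape α, rate β) prior, the Poisson likelihood is conjugate: the posterior is Gamma(α + ΣXᵢ, β + n).
Batch 1: sum of counts S = 91 over n = 14 seconds.
After batch 1: Gamma(α+S, β+n) = Gamma(9.9+91, 1.7+14) = Gamma(100.9, 15.7).
Batch 2: sum of counts S = 62 over n = 12 seconds.
After batch 2: Gamma(α+S, β+n) = Gamma(100.9+62, 15.7+12) = Gamma(162.9, 27.7).
Posterior mean = α/β = 162.9/27.7 = 5.8809.

5.8809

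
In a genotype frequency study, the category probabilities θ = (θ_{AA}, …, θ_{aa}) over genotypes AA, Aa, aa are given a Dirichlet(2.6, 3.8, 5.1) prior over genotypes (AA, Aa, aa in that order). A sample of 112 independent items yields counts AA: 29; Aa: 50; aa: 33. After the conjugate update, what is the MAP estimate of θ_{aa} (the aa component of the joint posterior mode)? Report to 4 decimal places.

0.3079

The Dirichlet prior is conjugate to the Multinomial likelihood: each posterior αⱼ = prior αⱼ + observed count nⱼ.
Posterior concentration: (31.6, 53.8, 38.1), total = 123.5.
Joint mode component: (α_{aa}−1)/(Σα−K) = 37.1/120.5 = 0.3079.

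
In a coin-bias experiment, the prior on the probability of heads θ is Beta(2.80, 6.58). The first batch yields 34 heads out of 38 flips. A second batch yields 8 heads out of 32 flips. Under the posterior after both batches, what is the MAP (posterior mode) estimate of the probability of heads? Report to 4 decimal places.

0.5660

The Beta prior is conjugate to a Binomial/Bernoulli likelihood; the update adds successes to α and failures to β.
After batch 1: Beta(2.80+34, 6.58+4) = Beta(36.80, 10.58).
After batch 2: Beta(36.80+8, 10.58+24) = Beta(44.80, 34.58).
Mode of Beta(a,b) for a,b>1 is (a−1)/(a+b−2) = 43.80/77.38 = 0.5660.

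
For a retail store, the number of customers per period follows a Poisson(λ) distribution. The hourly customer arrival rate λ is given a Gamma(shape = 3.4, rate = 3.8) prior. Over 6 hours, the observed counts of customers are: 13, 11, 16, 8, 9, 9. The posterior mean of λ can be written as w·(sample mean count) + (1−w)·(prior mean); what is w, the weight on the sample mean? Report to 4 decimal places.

0.6122

With a Gamma(shape α, rate β) prior, the Poisson likelihood is conjugate: the posterior is Gamma(α + ΣXᵢ, β + n).
Posterior mean = (α₀+S)/(β₀+n) = [n/(β₀+n)]·(S/n) + [β₀/(β₀+n)]·(α₀/β₀), so only n and β₀ enter the weight.
Weight on data w = n/(β₀+n) = 6/(3.8+6) = 6/9.8 = 0.6122.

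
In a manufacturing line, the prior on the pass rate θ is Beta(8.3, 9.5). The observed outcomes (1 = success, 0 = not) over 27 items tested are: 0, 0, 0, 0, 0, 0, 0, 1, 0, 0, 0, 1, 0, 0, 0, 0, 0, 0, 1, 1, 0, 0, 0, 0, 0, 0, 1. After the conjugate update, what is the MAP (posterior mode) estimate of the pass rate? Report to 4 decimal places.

The Beta prior is conjugate to a Binomial/Bernoulli likelihood; the update adds successes to α and failures to β.
Posterior: Beta(α+k, β+n−k) = Beta(8.3+5, 9.5+22) = Beta(13.3, 31.5).
Mode of Beta(a,b) for a,b>1 is (a−1)/(a+b−2) = 12.3/42.8 = 0.2874.

0.2874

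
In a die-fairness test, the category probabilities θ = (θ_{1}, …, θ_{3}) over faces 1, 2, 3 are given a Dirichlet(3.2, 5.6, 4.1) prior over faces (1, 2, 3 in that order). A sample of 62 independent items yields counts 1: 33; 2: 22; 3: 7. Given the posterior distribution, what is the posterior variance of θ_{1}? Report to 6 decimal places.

The Dirichlet prior is conjugate to the Multinomial likelihood: each posterior αⱼ = prior αⱼ + observed count nⱼ.
Posterior concentration: (36.2, 27.6, 11.1), total = 74.9.
Var[θ_j] = α_j(Σα−α_j)/((Σα)²(Σα+1)) = 36.2·38.7/(74.9²·75.9) = 0.003290.

0.003290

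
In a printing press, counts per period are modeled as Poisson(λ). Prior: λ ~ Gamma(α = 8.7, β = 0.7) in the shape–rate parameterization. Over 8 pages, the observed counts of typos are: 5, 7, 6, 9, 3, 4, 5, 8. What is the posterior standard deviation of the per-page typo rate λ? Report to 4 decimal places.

0.8578

With a Gamma(shape α, rate β) prior, the Poisson likelihood is conjugate: the posterior is Gamma(α + ΣXᵢ, β + n).
Sum of counts S = 47 over n = 8 pages.
Posterior: Gamma(α+S, β+n) = Gamma(8.7+47, 0.7+8) = Gamma(55.7, 8.7).
SD = √α/β = √55.7/8.7 = 0.8578.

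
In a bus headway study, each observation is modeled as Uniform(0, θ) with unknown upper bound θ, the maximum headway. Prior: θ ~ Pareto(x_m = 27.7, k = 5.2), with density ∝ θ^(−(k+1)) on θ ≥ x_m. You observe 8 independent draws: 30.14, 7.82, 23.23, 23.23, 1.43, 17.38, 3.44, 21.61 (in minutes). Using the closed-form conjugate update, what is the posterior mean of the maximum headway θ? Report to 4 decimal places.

32.6105

A Pareto(scale x_m, shape k) prior on the upper bound θ of Uniform(0, θ) is conjugate: posterior is Pareto(max(x_m, max xᵢ), k + n).
Sample maximum = 30.14; prior scale x_m = 27.7 → posterior scale = max = 30.14.
Posterior shape = 5.2 + 8 = 13.2.
E[θ|data] = k·x_m/(k−1) = 13.2·30.14/12.2 = 32.6105.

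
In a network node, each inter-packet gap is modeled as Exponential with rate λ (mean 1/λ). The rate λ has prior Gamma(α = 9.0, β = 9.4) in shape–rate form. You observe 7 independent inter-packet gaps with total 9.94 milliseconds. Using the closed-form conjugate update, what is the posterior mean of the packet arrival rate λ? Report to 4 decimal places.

With a Gamma(shape α, rate β) prior on the exponential rate λ, the posterior after n observations with total T = Σxᵢ is Gamma(α+n, β+T).
Posterior: Gamma(9.0+7, 9.4+9.94) = Gamma(16.0, 19.34).
Posterior mean of λ = α/β = 16.0/19.34 = 0.8273.

0.8273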